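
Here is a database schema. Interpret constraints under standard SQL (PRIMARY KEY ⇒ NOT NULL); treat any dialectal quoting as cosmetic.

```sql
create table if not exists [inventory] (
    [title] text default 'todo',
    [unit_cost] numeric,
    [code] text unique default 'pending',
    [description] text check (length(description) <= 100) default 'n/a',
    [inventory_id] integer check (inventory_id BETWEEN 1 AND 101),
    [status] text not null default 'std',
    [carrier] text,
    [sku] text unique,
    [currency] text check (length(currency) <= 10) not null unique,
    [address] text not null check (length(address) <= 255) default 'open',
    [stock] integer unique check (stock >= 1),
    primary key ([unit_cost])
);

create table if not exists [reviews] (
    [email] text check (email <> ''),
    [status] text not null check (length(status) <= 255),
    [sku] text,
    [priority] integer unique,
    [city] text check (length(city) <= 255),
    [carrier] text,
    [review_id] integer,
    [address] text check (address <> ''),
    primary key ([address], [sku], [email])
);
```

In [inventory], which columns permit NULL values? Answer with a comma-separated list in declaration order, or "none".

- title: DEFAULT only fills an omitted column; an explicit NULL is still allowed → nullable.
- unit_cost: part of the PRIMARY KEY, which implies NOT NULL → not nullable.
- code: UNIQUE does not imply NOT NULL → nullable.
- description: CHECK does not forbid NULL (a CHECK constraint passes when its expression is NULL) → nullable.
- inventory_id: CHECK does not forbid NULL (a CHECK constraint passes when its expression is NULL) → nullable.
- status: declared NOT NULL → not nullable.
- carrier: no NOT NULL constraint applies → nullable.
- sku: UNIQUE does not imply NOT NULL → nullable.
- currency: declared NOT NULL → not nullable.
- address: declared NOT NULL → not nullable.
- stock: CHECK does not forbid NULL (a CHECK constraint passes when its expression is NULL) → nullable.

title, code, description, inventory_id, carrier, sku, stock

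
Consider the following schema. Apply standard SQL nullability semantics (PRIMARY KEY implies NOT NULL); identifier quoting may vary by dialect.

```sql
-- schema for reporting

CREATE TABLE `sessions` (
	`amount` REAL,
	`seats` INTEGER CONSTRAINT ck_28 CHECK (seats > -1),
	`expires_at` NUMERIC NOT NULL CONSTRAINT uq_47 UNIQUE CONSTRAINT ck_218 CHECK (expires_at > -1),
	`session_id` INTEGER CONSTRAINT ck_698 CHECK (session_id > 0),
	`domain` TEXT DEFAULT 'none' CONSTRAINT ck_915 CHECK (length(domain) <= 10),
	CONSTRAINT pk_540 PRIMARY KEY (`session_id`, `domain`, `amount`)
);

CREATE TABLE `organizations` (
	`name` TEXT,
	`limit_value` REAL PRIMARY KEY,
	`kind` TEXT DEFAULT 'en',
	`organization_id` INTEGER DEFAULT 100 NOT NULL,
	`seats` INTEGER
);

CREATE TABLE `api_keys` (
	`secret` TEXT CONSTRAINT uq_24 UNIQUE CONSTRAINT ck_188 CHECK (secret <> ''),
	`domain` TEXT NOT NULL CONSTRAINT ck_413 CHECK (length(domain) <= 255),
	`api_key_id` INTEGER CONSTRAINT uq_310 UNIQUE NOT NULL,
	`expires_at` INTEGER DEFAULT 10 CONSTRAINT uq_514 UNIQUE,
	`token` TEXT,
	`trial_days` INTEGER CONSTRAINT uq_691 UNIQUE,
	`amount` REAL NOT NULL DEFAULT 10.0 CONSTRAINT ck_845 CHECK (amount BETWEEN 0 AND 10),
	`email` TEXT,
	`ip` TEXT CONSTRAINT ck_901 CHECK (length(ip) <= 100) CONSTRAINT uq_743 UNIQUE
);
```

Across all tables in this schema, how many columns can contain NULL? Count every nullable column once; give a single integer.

10

sessions: 1 nullable (seats — PK (session_id, domain, amount) and explicit NOT NULL columns excluded).
organizations: 3 nullable (name, kind, seats — PK (limit_value) and explicit NOT NULL columns excluded).
api_keys: 6 nullable (secret, expires_at, token, trial_days, email, ip — PK none and explicit NOT NULL columns excluded).
Total: 1 + 3 + 6 = 10.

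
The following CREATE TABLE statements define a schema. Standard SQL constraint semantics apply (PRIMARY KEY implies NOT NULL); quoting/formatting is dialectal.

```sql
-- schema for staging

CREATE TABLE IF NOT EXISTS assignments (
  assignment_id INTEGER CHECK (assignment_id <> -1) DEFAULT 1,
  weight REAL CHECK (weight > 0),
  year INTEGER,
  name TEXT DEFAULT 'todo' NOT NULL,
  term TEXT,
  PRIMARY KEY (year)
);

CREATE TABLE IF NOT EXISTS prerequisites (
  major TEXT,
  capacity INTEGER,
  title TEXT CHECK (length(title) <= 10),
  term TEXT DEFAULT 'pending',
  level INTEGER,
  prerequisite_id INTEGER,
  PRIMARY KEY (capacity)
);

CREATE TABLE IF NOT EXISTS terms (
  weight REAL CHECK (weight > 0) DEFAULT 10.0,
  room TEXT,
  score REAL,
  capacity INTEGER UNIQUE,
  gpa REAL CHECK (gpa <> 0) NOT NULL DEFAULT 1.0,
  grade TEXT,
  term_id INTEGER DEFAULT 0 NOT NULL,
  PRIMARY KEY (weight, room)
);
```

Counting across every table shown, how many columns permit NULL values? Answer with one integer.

assignments: 3 nullable (assignment_id, weight, term — PK (year) and explicit NOT NULL columns excluded).
prerequisites: 5 nullable (major, title, term, level, prerequisite_id — PK (capacity) and explicit NOT NULL columns excluded).
terms: 3 nullable (score, capacity, grade — PK (weight, room) and explicit NOT NULL columns excluded).
Total: 3 + 5 + 3 = 11.

11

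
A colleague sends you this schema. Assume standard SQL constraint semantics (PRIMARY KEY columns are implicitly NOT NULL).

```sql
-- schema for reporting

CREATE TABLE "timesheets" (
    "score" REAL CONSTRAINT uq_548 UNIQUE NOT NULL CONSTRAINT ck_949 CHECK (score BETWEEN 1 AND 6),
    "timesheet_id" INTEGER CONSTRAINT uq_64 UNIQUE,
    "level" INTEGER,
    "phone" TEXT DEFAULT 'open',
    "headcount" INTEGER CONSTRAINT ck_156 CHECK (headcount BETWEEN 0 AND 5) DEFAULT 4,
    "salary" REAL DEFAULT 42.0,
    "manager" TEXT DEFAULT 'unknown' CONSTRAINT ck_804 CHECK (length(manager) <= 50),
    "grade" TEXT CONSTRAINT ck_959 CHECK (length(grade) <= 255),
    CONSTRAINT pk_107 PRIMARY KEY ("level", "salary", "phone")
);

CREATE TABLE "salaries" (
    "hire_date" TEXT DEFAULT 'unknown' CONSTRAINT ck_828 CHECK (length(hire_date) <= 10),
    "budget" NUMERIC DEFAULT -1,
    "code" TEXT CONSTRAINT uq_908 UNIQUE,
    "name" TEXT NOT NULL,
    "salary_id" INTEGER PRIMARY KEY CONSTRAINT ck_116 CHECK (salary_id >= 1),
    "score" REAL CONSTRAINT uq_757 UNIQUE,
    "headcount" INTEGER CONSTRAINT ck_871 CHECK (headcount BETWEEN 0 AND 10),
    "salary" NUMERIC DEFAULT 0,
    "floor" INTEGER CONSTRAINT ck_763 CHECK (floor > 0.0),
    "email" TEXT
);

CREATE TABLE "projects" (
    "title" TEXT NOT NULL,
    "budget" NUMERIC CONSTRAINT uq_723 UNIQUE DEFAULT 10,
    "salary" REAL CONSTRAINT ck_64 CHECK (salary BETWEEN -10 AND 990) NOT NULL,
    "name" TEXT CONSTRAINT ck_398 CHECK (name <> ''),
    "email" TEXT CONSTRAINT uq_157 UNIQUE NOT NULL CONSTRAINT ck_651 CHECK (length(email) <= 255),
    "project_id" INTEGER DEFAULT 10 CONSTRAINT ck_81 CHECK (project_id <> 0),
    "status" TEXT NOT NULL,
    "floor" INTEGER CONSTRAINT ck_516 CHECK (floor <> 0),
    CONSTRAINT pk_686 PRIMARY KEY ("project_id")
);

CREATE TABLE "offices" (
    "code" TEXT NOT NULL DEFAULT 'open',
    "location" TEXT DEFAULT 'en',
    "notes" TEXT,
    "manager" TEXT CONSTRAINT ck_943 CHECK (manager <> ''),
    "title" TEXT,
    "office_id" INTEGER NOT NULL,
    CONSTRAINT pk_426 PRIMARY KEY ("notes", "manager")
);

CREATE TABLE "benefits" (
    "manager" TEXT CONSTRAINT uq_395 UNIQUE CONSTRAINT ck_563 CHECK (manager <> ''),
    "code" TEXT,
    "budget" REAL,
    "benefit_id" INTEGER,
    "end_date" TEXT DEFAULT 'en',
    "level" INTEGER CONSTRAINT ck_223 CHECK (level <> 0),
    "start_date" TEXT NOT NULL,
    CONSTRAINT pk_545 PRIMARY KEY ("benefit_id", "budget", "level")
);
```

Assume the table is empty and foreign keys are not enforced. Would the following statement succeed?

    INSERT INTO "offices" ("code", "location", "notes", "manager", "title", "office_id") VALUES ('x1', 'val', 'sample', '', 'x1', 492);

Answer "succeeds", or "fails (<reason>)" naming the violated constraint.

The value '' for manager violates CHECK (manager <> '').

fails (CHECK on manager)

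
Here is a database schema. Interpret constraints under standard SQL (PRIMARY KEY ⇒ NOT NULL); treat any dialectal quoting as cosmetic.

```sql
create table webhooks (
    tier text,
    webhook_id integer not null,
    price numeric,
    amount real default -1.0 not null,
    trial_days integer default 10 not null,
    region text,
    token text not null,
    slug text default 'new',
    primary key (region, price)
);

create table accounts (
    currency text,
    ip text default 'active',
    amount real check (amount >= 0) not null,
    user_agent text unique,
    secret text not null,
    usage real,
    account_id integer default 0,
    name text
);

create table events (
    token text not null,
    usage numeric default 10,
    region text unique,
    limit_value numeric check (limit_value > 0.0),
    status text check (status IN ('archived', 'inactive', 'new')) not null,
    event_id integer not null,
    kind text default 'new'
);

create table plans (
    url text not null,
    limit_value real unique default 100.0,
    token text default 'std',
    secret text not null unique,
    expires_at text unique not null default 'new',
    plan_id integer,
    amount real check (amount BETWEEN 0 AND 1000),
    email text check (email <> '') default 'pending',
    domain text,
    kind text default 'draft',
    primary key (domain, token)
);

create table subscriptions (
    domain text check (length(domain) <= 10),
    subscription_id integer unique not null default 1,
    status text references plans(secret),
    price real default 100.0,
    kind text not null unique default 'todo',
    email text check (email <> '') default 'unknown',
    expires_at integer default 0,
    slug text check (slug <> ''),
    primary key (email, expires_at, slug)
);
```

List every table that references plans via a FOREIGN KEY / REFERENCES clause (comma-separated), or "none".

subscriptions

- subscriptions.status references plans(secret).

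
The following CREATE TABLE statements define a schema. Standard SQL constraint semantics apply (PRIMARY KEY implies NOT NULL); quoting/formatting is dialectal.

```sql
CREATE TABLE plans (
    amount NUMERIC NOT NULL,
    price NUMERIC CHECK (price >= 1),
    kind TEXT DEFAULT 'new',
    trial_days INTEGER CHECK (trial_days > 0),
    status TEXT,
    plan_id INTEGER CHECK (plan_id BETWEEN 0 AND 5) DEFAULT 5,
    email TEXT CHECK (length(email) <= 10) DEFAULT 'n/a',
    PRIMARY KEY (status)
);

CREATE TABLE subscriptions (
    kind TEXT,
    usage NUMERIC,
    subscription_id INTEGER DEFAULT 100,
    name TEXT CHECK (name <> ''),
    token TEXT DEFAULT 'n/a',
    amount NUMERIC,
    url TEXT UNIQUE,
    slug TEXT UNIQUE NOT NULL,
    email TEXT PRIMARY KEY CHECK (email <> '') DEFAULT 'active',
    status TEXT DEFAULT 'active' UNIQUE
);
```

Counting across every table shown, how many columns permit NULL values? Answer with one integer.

13

plans: 5 nullable (price, kind, trial_days, plan_id, email — PK (status) and explicit NOT NULL columns excluded).
subscriptions: 8 nullable (kind, usage, subscription_id, name, token, amount, url, status — PK (email) and explicit NOT NULL columns excluded).
Total: 5 + 8 = 13.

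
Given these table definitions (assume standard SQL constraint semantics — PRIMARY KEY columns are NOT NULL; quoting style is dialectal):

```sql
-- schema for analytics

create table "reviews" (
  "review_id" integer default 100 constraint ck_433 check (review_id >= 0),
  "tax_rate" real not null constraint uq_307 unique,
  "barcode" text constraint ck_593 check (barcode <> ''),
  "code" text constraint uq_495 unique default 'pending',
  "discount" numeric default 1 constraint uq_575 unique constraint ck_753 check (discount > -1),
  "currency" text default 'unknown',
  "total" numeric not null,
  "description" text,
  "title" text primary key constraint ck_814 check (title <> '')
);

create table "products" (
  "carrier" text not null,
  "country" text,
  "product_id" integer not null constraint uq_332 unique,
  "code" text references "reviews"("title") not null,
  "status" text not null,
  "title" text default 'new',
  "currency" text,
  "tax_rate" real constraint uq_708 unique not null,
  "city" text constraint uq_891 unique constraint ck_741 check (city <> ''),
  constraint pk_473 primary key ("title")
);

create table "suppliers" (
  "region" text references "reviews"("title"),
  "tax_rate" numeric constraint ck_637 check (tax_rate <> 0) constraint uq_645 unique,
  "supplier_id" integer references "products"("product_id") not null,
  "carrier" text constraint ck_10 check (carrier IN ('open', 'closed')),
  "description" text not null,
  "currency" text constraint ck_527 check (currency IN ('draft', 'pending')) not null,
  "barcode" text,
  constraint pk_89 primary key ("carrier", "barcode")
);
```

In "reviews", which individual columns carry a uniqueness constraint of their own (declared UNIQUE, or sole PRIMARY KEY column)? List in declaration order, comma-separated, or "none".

- review_id: no UNIQUE or single-column PK constraint.
- tax_rate: declared UNIQUE → unique.
- barcode: no UNIQUE or single-column PK constraint.
- code: declared UNIQUE → unique.
- discount: declared UNIQUE → unique.
- currency: no UNIQUE or single-column PK constraint.
- total: no UNIQUE or single-column PK constraint.
- description: no UNIQUE or single-column PK constraint.
- title: single-column PRIMARY KEY → unique.

tax_rate, code, discount, title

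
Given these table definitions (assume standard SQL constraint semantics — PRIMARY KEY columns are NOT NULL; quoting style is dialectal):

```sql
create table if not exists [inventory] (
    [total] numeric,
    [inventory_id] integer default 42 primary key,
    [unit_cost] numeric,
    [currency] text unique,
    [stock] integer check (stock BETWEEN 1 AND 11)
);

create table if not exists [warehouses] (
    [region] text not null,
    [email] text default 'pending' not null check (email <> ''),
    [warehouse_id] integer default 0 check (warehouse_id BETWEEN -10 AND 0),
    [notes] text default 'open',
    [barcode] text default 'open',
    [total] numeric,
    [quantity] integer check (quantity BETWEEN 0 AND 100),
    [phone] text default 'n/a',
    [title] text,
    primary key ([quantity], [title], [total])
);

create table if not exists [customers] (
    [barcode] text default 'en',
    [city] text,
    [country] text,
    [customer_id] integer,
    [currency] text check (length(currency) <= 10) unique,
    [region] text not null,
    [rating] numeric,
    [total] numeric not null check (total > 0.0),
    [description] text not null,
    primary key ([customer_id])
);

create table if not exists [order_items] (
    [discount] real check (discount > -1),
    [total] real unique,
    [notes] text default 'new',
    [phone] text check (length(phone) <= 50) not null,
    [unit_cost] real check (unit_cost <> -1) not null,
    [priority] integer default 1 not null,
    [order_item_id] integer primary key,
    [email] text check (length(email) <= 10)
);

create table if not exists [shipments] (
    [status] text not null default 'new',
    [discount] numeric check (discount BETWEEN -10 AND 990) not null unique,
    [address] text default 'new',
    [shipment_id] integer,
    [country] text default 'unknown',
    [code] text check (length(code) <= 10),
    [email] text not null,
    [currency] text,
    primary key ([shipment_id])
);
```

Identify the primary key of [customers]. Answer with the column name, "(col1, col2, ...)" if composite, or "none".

customer_id is declared PRIMARY KEY as a table-level PRIMARY KEY clause.

customer_id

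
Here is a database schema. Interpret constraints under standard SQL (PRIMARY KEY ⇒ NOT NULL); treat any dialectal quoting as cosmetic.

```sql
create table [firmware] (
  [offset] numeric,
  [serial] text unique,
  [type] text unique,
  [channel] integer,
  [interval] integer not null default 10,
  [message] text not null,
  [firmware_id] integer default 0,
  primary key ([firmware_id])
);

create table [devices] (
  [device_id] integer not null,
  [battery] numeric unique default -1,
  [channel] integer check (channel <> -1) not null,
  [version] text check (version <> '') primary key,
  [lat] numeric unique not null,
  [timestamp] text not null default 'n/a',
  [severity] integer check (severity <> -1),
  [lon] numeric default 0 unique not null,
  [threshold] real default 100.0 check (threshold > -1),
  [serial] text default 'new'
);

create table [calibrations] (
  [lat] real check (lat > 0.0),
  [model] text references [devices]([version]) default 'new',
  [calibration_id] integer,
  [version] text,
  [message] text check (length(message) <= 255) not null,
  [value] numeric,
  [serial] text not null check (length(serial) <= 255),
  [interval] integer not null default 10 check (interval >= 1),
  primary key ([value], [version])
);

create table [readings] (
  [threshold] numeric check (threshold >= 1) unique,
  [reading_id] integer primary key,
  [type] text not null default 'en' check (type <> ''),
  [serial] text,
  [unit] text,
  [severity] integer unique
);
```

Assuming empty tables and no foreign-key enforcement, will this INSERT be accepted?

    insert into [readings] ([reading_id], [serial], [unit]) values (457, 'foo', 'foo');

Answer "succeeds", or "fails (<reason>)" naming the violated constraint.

NOT NULL columns: reading_id is supplied; type defaults to 'en'.
No constraint is violated.

succeeds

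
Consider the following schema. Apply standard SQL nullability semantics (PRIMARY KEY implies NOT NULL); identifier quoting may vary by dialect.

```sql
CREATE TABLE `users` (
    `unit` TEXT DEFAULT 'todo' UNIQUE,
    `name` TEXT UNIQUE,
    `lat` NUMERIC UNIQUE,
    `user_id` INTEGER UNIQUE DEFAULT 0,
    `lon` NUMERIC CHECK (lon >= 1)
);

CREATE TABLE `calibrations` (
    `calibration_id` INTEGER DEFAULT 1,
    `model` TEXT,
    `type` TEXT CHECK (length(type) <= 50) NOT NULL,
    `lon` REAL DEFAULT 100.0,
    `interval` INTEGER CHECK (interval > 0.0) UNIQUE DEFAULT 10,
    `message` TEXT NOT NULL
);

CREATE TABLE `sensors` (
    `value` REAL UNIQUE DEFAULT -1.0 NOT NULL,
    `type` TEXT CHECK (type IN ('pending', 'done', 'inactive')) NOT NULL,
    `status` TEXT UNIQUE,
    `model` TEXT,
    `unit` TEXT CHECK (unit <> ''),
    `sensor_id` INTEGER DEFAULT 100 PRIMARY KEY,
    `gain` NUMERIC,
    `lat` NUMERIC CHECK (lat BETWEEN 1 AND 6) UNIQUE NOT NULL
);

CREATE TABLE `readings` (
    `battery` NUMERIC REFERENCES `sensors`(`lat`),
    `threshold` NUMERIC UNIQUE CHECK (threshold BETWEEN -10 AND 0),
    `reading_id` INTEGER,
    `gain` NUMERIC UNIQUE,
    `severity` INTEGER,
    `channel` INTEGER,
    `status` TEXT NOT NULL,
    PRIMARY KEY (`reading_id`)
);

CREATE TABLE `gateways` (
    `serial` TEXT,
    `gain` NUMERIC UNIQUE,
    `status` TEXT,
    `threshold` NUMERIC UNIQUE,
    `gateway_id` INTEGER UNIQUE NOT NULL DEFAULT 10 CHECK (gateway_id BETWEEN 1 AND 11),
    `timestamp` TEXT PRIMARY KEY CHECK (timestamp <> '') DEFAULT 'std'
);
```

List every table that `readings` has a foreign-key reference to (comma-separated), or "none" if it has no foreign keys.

- battery REFERENCES sensors(lat).

sensors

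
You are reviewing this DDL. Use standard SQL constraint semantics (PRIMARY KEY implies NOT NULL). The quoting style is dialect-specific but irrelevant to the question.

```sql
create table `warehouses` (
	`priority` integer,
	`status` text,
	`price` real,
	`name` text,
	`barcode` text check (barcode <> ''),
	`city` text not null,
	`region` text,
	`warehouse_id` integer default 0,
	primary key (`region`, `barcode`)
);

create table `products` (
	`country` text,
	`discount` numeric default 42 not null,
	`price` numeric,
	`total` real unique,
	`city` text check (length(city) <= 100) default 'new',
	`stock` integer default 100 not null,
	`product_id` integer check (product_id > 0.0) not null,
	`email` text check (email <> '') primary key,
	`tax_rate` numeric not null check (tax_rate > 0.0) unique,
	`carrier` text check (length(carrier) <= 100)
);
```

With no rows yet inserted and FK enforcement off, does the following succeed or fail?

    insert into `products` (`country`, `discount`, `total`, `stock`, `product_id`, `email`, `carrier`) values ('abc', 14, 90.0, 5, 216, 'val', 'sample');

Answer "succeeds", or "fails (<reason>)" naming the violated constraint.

fails (NOT NULL on tax_rate)

tax_rate is omitted from the column list and has no DEFAULT, so it would receive NULL.
But tax_rate is declared NOT NULL.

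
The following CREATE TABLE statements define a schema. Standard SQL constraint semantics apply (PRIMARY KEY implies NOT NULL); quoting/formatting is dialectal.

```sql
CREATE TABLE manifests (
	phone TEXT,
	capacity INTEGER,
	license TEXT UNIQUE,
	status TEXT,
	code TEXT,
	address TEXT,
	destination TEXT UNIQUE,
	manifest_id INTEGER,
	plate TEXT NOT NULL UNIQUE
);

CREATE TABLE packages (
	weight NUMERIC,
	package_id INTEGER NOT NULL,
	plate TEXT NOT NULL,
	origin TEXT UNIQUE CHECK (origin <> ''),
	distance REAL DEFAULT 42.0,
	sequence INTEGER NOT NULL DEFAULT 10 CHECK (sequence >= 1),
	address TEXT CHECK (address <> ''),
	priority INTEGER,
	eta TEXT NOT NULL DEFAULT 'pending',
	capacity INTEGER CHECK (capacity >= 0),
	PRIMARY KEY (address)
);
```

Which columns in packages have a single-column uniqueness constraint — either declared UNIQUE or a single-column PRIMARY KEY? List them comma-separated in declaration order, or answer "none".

- weight: no UNIQUE or single-column PK constraint.
- package_id: no UNIQUE or single-column PK constraint.
- plate: no UNIQUE or single-column PK constraint.
- origin: declared UNIQUE → unique.
- distance: no UNIQUE or single-column PK constraint.
- sequence: no UNIQUE or single-column PK constraint.
- address: single-column PRIMARY KEY → unique.
- priority: no UNIQUE or single-column PK constraint.
- eta: no UNIQUE or single-column PK constraint.
- capacity: no UNIQUE or single-column PK constraint.

origin, address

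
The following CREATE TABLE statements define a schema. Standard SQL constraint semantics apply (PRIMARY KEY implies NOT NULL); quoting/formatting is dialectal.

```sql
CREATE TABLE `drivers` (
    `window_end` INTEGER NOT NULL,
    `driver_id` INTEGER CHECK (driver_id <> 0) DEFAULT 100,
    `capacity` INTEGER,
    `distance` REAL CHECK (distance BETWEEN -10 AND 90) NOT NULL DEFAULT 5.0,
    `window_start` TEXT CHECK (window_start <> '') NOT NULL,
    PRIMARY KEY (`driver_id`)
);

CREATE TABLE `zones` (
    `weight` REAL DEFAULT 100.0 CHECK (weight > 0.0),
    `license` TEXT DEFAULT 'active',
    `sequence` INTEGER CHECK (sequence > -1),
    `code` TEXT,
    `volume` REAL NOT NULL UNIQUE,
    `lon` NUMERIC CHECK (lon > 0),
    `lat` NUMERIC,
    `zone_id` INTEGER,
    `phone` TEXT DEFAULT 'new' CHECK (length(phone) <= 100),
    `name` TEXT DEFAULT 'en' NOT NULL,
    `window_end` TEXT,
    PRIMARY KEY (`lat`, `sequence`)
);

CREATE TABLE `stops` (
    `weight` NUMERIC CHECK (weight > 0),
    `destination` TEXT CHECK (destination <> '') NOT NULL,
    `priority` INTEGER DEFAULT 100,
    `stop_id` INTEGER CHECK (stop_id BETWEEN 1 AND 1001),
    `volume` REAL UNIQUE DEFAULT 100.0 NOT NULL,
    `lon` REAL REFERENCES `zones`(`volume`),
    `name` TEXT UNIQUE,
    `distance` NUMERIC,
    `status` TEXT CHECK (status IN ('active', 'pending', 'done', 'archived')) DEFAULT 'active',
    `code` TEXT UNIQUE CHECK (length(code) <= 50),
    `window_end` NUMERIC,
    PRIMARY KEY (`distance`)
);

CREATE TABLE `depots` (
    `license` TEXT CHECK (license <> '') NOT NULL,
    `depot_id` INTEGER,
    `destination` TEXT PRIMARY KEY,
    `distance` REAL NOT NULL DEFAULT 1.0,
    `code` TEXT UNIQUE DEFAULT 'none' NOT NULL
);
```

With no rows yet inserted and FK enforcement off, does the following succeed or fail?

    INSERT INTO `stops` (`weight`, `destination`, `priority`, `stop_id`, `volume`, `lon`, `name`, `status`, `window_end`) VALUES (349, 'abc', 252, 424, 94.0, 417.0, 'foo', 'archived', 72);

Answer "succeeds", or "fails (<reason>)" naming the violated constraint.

fails (NOT NULL on distance)

distance is omitted from the column list and has no DEFAULT, so it would receive NULL.
But distance is part of the PRIMARY KEY (implied NOT NULL).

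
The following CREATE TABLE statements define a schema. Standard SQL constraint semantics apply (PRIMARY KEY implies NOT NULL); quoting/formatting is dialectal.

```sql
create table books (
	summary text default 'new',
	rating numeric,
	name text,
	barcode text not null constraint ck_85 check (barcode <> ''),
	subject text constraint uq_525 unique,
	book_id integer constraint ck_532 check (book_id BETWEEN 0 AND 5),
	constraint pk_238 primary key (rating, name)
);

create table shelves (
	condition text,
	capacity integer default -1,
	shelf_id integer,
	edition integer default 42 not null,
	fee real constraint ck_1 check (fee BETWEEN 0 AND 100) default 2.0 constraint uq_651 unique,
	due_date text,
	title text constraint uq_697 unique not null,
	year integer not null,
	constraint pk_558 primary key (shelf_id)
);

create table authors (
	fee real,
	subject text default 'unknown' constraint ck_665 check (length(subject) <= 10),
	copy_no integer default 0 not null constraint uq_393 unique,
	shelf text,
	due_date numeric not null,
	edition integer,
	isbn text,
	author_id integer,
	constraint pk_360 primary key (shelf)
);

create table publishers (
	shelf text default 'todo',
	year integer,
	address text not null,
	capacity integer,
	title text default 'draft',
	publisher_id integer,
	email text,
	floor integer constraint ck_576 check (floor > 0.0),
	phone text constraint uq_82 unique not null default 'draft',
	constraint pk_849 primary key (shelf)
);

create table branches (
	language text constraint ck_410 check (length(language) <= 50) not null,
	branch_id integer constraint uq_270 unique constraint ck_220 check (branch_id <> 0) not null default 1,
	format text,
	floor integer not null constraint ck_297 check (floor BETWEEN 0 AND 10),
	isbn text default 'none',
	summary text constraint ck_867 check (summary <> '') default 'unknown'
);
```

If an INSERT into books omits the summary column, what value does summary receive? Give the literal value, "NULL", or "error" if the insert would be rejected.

summary has an explicit DEFAULT 'new'.
When the column is omitted from an INSERT, that default is used.

'new'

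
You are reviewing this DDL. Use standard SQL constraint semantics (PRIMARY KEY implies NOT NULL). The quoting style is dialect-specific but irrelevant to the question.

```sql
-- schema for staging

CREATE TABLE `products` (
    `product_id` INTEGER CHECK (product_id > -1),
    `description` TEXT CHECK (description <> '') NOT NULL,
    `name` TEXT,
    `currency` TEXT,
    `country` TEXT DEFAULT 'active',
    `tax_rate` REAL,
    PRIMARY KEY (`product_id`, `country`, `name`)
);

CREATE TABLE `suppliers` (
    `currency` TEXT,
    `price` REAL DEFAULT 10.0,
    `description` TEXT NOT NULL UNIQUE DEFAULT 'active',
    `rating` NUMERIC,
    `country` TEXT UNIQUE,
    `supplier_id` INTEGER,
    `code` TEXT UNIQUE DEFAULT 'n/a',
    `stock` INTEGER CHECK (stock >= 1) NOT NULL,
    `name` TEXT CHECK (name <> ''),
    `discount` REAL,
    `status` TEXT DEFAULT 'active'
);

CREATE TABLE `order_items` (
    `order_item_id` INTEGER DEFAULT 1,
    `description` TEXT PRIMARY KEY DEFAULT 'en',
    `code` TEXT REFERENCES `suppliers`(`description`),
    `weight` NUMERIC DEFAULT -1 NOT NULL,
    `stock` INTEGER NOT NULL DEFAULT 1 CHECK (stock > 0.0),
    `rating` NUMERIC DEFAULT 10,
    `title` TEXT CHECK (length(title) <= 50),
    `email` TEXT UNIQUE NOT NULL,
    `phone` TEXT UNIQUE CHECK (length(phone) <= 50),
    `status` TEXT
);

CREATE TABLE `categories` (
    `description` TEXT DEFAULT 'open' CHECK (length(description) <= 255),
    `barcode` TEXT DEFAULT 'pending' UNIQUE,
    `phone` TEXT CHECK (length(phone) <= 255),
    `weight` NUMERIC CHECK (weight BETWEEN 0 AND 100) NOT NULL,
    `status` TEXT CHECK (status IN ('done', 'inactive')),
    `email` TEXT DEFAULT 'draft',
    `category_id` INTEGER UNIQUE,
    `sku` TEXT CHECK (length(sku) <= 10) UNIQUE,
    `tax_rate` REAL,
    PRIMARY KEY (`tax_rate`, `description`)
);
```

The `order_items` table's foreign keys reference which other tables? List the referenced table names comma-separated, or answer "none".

- code REFERENCES suppliers(description).

suppliers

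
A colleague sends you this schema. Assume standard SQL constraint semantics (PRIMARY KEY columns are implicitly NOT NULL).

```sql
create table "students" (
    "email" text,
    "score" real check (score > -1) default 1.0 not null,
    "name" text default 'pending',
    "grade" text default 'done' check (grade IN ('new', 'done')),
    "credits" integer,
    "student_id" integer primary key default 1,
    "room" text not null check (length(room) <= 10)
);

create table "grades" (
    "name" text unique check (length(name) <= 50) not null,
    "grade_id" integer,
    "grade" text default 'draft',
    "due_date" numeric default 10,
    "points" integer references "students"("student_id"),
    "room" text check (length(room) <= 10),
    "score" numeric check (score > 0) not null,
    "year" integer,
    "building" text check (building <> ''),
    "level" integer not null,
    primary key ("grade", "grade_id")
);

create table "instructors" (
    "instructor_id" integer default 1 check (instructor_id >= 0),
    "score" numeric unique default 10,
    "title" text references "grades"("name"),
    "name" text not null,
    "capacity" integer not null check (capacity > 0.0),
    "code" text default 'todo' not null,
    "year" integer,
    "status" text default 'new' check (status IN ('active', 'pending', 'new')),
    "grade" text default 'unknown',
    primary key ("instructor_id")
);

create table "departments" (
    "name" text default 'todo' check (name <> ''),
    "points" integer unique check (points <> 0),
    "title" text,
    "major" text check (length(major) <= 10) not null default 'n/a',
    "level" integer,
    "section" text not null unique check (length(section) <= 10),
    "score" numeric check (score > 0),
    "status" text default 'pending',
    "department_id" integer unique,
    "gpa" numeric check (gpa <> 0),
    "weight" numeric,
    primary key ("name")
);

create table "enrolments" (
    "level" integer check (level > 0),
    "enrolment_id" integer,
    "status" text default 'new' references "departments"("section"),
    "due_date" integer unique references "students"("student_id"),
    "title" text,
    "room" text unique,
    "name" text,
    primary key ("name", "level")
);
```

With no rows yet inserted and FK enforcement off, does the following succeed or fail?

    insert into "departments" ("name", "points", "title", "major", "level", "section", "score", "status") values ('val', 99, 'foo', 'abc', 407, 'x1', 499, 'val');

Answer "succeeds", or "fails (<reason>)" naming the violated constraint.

succeeds

NOT NULL columns: major is supplied; name is supplied; section is supplied.
CHECK constraints: 'val' satisfies (name <> ''); 99 satisfies (points <> 0); 'abc' satisfies (length(major) <= 10); 'x1' satisfies (length(section) <= 10); 499 satisfies (score > 0).
No constraint is violated.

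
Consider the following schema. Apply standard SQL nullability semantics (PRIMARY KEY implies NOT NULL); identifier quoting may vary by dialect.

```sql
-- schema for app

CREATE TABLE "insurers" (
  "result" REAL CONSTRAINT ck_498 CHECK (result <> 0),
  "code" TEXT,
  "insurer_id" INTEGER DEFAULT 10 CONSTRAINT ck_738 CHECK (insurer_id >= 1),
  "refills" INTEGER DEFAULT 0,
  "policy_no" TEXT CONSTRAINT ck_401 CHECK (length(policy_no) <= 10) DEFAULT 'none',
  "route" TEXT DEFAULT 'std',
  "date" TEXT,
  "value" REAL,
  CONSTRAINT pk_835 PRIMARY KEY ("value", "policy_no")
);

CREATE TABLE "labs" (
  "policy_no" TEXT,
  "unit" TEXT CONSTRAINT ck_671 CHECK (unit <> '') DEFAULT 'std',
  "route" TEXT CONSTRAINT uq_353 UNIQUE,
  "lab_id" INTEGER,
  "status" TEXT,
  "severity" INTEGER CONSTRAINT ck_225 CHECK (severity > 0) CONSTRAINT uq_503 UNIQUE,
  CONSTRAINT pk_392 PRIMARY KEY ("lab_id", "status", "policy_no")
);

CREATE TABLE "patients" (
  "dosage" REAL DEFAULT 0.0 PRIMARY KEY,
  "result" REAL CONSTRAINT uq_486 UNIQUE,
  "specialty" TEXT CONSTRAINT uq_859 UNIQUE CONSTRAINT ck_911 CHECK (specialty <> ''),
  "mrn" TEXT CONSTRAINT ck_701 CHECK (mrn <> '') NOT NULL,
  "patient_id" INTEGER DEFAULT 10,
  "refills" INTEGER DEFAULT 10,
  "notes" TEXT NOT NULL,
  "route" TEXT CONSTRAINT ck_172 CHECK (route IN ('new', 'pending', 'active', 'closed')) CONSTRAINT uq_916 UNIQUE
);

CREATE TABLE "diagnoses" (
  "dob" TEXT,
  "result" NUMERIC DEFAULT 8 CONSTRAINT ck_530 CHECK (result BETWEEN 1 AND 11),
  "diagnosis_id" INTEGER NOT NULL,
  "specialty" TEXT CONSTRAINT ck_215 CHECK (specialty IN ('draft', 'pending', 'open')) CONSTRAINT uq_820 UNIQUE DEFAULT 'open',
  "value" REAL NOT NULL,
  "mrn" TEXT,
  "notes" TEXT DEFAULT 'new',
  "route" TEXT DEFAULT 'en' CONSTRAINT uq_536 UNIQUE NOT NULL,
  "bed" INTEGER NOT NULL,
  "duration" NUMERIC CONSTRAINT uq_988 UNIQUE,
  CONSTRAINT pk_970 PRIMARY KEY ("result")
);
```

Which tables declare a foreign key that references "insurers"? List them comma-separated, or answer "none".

none

No REFERENCES clause anywhere in the schema names insurers.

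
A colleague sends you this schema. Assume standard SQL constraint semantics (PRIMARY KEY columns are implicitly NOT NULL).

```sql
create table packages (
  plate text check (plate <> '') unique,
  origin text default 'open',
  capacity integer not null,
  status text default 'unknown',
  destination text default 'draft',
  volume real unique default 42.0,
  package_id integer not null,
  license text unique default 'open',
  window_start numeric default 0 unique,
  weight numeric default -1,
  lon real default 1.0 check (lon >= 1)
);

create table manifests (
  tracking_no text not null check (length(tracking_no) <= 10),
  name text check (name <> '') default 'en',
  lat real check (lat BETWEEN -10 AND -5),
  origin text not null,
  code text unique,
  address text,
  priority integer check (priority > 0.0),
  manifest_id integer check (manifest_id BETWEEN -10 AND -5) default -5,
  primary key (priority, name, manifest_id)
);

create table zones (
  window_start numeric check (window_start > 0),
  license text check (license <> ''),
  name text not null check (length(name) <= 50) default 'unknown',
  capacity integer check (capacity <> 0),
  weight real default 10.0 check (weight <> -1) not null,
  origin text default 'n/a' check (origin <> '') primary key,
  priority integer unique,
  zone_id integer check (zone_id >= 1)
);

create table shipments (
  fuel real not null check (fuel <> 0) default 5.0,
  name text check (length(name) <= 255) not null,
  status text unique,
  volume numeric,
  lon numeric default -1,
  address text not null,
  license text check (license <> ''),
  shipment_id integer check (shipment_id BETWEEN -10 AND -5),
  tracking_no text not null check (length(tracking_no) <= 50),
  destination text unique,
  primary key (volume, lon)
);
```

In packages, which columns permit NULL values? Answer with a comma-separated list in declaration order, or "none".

plate, origin, status, destination, volume, license, window_start, weight, lon

- plate: CHECK does not forbid NULL (a CHECK constraint passes when its expression is NULL) → nullable.
- origin: DEFAULT only fills an omitted column; an explicit NULL is still allowed → nullable.
- capacity: declared NOT NULL → not nullable.
- status: DEFAULT only fills an omitted column; an explicit NULL is still allowed → nullable.
- destination: DEFAULT only fills an omitted column; an explicit NULL is still allowed → nullable.
- volume: UNIQUE does not imply NOT NULL → nullable.
- package_id: declared NOT NULL → not nullable.
- license: UNIQUE does not imply NOT NULL → nullable.
- window_start: UNIQUE does not imply NOT NULL → nullable.
- weight: DEFAULT only fills an omitted column; an explicit NULL is still allowed → nullable.
- lon: CHECK does not forbid NULL (a CHECK constraint passes when its expression is NULL) → nullable.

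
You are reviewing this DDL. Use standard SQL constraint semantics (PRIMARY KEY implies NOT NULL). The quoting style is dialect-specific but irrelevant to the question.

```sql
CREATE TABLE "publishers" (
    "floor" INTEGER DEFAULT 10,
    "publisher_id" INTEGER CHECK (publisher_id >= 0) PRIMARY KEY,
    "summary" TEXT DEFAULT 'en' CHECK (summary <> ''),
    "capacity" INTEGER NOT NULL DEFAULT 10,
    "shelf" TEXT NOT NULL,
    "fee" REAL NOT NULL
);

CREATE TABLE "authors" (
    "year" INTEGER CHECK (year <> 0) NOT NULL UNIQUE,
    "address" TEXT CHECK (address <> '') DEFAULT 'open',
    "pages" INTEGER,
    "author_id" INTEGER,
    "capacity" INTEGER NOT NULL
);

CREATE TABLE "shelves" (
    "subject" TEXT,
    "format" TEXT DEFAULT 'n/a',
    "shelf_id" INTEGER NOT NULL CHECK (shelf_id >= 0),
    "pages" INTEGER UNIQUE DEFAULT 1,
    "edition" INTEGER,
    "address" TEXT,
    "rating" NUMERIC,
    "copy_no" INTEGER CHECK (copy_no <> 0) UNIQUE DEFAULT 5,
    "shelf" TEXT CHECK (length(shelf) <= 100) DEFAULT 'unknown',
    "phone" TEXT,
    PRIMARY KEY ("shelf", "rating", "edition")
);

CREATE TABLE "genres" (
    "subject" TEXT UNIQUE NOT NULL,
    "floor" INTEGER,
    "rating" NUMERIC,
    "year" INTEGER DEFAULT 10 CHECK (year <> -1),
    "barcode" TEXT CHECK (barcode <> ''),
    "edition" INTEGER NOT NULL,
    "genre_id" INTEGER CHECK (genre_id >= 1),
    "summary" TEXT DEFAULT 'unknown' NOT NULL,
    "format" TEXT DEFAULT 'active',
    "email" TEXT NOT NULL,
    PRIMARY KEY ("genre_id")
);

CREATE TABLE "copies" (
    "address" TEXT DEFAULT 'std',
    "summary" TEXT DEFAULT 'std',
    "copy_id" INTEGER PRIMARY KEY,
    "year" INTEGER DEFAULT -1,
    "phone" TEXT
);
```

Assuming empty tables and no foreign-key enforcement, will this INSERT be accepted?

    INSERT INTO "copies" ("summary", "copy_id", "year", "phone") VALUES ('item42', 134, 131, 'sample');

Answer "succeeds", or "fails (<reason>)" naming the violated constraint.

succeeds

NOT NULL columns: copy_id is supplied.
No constraint is violated.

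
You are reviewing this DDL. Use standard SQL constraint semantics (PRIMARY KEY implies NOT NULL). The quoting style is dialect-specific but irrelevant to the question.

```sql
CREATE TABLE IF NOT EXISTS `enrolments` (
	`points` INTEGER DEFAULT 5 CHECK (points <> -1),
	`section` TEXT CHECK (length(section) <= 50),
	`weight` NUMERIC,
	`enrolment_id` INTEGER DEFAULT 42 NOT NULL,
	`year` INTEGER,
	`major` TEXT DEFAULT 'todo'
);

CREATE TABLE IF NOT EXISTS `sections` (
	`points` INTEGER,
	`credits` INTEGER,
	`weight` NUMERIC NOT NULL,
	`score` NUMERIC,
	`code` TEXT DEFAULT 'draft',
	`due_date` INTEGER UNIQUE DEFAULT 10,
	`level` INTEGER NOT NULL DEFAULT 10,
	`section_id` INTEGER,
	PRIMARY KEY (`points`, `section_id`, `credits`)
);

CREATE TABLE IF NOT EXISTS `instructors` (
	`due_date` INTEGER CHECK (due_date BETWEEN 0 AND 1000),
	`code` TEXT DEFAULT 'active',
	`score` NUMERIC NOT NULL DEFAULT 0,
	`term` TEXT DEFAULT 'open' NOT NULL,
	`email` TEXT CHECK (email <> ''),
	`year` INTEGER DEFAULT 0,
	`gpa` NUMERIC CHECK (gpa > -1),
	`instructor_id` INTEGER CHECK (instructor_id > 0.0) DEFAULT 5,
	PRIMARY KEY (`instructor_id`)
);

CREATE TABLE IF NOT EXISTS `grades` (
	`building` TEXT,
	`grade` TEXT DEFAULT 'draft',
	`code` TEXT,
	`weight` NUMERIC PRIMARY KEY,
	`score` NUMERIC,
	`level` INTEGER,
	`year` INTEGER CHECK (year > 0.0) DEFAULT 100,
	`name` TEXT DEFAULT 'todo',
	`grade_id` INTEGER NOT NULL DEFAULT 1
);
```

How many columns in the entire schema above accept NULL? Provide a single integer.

20

enrolments: 5 nullable (points, section, weight, year, major — PK none and explicit NOT NULL columns excluded).
sections: 3 nullable (score, code, due_date — PK (points, section_id, credits) and explicit NOT NULL columns excluded).
instructors: 5 nullable (due_date, code, email, year, gpa — PK (instructor_id) and explicit NOT NULL columns excluded).
grades: 7 nullable (building, grade, code, score, level, year, name — PK (weight) and explicit NOT NULL columns excluded).
Total: 5 + 3 + 5 + 7 = 20.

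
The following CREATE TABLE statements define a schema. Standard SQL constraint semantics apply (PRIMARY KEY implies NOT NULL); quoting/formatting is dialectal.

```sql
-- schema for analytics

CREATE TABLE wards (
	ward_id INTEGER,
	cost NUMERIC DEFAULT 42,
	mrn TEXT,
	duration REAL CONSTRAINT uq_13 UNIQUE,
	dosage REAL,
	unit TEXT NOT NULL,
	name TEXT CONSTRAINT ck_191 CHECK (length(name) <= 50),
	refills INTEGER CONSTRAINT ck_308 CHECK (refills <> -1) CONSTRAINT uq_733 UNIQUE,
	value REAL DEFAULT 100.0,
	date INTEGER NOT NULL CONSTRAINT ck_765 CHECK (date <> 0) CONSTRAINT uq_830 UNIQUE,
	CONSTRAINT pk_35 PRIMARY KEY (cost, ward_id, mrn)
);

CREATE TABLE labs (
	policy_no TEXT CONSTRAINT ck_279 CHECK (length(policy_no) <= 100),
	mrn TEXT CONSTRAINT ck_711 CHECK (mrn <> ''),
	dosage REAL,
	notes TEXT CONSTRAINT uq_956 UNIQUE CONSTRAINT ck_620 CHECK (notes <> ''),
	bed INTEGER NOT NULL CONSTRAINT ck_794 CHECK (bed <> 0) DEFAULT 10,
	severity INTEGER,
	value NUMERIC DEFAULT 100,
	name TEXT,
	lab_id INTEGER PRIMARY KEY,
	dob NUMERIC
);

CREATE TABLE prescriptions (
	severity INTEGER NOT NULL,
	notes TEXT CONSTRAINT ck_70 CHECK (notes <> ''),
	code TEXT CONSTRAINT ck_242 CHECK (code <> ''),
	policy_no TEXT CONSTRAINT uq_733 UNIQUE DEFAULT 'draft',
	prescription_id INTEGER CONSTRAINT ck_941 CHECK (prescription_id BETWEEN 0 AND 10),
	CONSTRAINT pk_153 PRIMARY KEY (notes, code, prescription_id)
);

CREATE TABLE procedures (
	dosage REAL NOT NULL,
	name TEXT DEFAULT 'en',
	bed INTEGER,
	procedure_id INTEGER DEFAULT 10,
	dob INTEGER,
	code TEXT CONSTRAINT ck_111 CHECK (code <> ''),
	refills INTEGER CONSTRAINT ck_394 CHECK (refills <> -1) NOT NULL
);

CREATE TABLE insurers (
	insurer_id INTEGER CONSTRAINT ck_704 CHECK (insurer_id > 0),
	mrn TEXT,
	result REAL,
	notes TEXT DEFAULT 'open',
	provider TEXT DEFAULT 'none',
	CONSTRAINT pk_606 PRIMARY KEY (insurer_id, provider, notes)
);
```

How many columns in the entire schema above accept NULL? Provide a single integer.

wards: 5 nullable (duration, dosage, name, refills, value — PK (cost, ward_id, mrn) and explicit NOT NULL columns excluded).
labs: 8 nullable (policy_no, mrn, dosage, notes, severity, value, name, dob — PK (lab_id) and explicit NOT NULL columns excluded).
prescriptions: 1 nullable (policy_no — PK (notes, code, prescription_id) and explicit NOT NULL columns excluded).
procedures: 5 nullable (name, bed, procedure_id, dob, code — PK none and explicit NOT NULL columns excluded).
insurers: 2 nullable (mrn, result — PK (insurer_id, provider, notes) and explicit NOT NULL columns excluded).
Total: 5 + 8 + 1 + 5 + 2 = 21.

21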